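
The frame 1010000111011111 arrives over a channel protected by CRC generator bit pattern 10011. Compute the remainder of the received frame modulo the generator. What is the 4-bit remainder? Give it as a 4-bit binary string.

0010

Modulo-2 division of 1010000111011111 by 10011:
  pos 0: 10100 XOR 10011 = 00111
  pos 2: 11100 XOR 10011 = 01111
  pos 3: 11111 XOR 10011 = 01100
  pos 4: 11001 XOR 10011 = 01010
  pos 5: 10101 XOR 10011 = 00110
  pos 7: 11001 XOR 10011 = 01010
  pos 8: 10101 XOR 10011 = 00110
  pos 10: 11011 XOR 10011 = 01000
  pos 11: 10001 XOR 10011 = 00010
Remainder = 0010 (nonzero — an error is detected).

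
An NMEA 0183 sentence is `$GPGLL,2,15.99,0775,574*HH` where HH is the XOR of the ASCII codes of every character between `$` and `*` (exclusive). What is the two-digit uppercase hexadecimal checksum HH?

7B

XOR the ASCII codes of the payload characters:
  'G' = 0x47 → acc = 0x47
  'P' = 0x50 → acc = 0x17
  'G' = 0x47 → acc = 0x50
  'L' = 0x4C → acc = 0x1C
  'L' = 0x4C → acc = 0x50
  ',' = 0x2C → acc = 0x7C
  '2' = 0x32 → acc = 0x4E
  ',' = 0x2C → acc = 0x62
  '1' = 0x31 → acc = 0x53
  '5' = 0x35 → acc = 0x66
  '.' = 0x2E → acc = 0x48
  '9' = 0x39 → acc = 0x71
  '9' = 0x39 → acc = 0x48
  ',' = 0x2C → acc = 0x64
  '0' = 0x30 → acc = 0x54
  '7' = 0x37 → acc = 0x63
  '7' = 0x37 → acc = 0x54
  '5' = 0x35 → acc = 0x61
  ',' = 0x2C → acc = 0x4D
  '5' = 0x35 → acc = 0x78
  '7' = 0x37 → acc = 0x4F
  '4' = 0x34 → acc = 0x7B
Checksum = 0x7B.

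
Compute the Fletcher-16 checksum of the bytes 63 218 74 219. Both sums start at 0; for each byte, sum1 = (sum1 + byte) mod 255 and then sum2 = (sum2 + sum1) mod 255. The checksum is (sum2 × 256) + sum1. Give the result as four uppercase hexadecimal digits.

FD40

Running sums (mod 255):
  after byte 0 (63): sum1=63, sum2=63
  after byte 1 (218): sum1=26, sum2=89
  after byte 2 (74): sum1=100, sum2=189
  after byte 3 (219): sum1=64, sum2=253
Checksum = sum2·256 + sum1 = 253·256 + 64 = 64832 = 0xFD40.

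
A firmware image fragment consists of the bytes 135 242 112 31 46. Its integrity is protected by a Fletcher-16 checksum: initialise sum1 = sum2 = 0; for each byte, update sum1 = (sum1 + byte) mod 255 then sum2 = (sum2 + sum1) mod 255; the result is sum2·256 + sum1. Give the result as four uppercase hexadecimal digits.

Running sums (mod 255):
  after byte 0 (135): sum1=135, sum2=135
  after byte 1 (242): sum1=122, sum2=2
  after byte 2 (112): sum1=234, sum2=236
  after byte 3 (31): sum1=10, sum2=246
  after byte 4 (46): sum1=56, sum2=47
Checksum = sum2·256 + sum1 = 47·256 + 56 = 12088 = 0x2F38.

2F38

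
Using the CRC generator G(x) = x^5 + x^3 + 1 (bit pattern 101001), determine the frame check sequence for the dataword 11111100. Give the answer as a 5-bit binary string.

Append 5 zeros: 1111110000000. Divide by 101001 (XOR where the leading bit is 1):
  pos 0: 111111 XOR 101001 = 010110
  pos 1: 101100 XOR 101001 = 000101
  pos 4: 101000 XOR 101001 = 000001
Remainder (last 5 bits) = 01000. This is the CRC / FCS.

01000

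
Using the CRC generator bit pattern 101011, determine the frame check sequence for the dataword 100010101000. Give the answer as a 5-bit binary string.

Append 5 zeros: 10001010100000000. Divide by 101011 (XOR where the leading bit is 1):
  pos 0: 100010 XOR 101011 = 001001
  pos 2: 100110 XOR 101011 = 001101
  pos 4: 110110 XOR 101011 = 011101
  pos 5: 111010 XOR 101011 = 010001
  pos 6: 100010 XOR 101011 = 001001
  pos 8: 100100 XOR 101011 = 001111
  pos 10: 111100 XOR 101011 = 010111
  pos 11: 101110 XOR 101011 = 000101
Remainder (last 5 bits) = 00101. This is the CRC / FCS.

00101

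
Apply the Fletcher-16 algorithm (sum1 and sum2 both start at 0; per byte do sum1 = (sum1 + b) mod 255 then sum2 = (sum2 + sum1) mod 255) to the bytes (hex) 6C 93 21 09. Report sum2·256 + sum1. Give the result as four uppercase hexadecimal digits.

Running sums (mod 255):
  after byte 0 (6C): sum1=108, sum2=108
  after byte 1 (93): sum1=0, sum2=108
  after byte 2 (21): sum1=33, sum2=141
  after byte 3 (09): sum1=42, sum2=183
Checksum = sum2·256 + sum1 = 183·256 + 42 = 46890 = 0xB72A.

B72A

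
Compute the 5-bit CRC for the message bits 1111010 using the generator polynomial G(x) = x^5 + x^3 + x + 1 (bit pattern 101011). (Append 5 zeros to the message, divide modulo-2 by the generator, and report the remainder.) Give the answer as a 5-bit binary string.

Append 5 zeros: 111101000000. Divide by 101011 (XOR where the leading bit is 1):
  pos 0: 111101 XOR 101011 = 010110
  pos 1: 101100 XOR 101011 = 000111
  pos 4: 111000 XOR 101011 = 010011
  pos 5: 100110 XOR 101011 = 001101
Remainder (last 5 bits) = 11010. This is the CRC / FCS.

11010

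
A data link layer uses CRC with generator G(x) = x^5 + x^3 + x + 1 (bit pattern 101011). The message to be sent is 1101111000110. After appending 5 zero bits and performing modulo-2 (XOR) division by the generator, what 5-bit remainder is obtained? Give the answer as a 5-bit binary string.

Append 5 zeros: 110111100011000000. Divide by 101011 (XOR where the leading bit is 1):
  pos 0: 110111 XOR 101011 = 011100
  pos 1: 111001 XOR 101011 = 010010
  pos 2: 100100 XOR 101011 = 001111
  pos 4: 111100 XOR 101011 = 010111
  pos 5: 101111 XOR 101011 = 000100
  pos 8: 100100 XOR 101011 = 001111
  pos 10: 111100 XOR 101011 = 010111
  pos 11: 101110 XOR 101011 = 000101
Remainder (last 5 bits) = 01010. This is the CRC / FCS.

01010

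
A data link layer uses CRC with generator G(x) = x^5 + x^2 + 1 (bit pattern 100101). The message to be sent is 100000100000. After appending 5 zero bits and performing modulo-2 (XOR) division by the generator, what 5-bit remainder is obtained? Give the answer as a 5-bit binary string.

Append 5 zeros: 10000010000000000. Divide by 100101 (XOR where the leading bit is 1):
  pos 0: 100000 XOR 100101 = 000101
  pos 3: 101100 XOR 100101 = 001001
  pos 5: 100100 XOR 100101 = 000001
  pos 10: 100000 XOR 100101 = 000101
Remainder (last 5 bits) = 01010. This is the CRC / FCS.

01010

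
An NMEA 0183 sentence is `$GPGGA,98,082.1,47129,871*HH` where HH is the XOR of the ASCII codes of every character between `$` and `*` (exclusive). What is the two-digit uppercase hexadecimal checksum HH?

XOR the ASCII codes of the payload characters:
  'G' = 0x47 → acc = 0x47
  'P' = 0x50 → acc = 0x17
  'G' = 0x47 → acc = 0x50
  'G' = 0x47 → acc = 0x17
  'A' = 0x41 → acc = 0x56
  ',' = 0x2C → acc = 0x7A
  '9' = 0x39 → acc = 0x43
  '8' = 0x38 → acc = 0x7B
  ',' = 0x2C → acc = 0x57
  '0' = 0x30 → acc = 0x67
  '8' = 0x38 → acc = 0x5F
  '2' = 0x32 → acc = 0x6D
  '.' = 0x2E → acc = 0x43
  '1' = 0x31 → acc = 0x72
  ',' = 0x2C → acc = 0x5E
  '4' = 0x34 → acc = 0x6A
  '7' = 0x37 → acc = 0x5D
  '1' = 0x31 → acc = 0x6C
  '2' = 0x32 → acc = 0x5E
  '9' = 0x39 → acc = 0x67
  ',' = 0x2C → acc = 0x4B
  '8' = 0x38 → acc = 0x73
  '7' = 0x37 → acc = 0x44
  '1' = 0x31 → acc = 0x75
Checksum = 0x75.

75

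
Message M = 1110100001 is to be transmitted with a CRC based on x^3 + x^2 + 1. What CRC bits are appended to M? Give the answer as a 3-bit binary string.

110

Append 3 zeros: 1110100001000. Divide by 1101 (XOR where the leading bit is 1):
  pos 0: 1110 XOR 1101 = 0011
  pos 2: 1110 XOR 1101 = 0011
  pos 4: 1100 XOR 1101 = 0001
  pos 7: 1010 XOR 1101 = 0111
  pos 8: 1110 XOR 1101 = 0011
Remainder (last 3 bits) = 110. This is the CRC / FCS.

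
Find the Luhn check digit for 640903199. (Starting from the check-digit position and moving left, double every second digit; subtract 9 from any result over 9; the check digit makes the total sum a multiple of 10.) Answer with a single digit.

Partial digits right→left: 9 9 1 3 0 9 0 4 6
Double every second digit counting from the check-digit position (so the 1st, 3rd, 5th, ... of the partial from the right).
  doubled (with −9 where >9): 9 2 0 0 3 → sum 14
  kept as-is: 9 3 9 4 → sum 25
Total = 14 + 25 = 39.
Check digit = (10 − (39 mod 10)) mod 10 = 1.

1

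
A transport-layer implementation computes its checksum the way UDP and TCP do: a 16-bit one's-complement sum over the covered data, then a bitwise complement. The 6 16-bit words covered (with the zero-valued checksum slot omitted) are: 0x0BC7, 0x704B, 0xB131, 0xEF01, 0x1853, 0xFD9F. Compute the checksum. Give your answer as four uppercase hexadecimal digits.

One's-complement addition (fold any carry out of bit 15 back into bit 0):
  0x0BC7 + 0x704B = 0x07C12
  0x7C12 + 0xB131 = 0x12D43 → wrap carry → 0x2D44
  0x2D44 + 0xEF01 = 0x11C45 → wrap carry → 0x1C46
  0x1C46 + 0x1853 = 0x03499
  0x3499 + 0xFD9F = 0x13238 → wrap carry → 0x3239
One's-complement sum = 0x3239.
Checksum = ~0x3239 & 0xFFFF = 0xCDC6.

CDC6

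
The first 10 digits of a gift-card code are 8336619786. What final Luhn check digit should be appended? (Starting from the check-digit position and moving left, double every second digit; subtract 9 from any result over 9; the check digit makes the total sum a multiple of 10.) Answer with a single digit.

7

Partial digits right→left: 6 8 7 9 1 6 6 3 3 8
Double every second digit counting from the check-digit position (so the 1st, 3rd, 5th, ... of the partial from the right).
  doubled (with −9 where >9): 3 5 2 3 6 → sum 19
  kept as-is: 8 9 6 3 8 → sum 34
Total = 19 + 34 = 53.
Check digit = (10 − (53 mod 10)) mod 10 = 7.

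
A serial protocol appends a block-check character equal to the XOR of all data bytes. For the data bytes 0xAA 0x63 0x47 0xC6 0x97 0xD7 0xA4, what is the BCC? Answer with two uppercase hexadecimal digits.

AC

XOR the bytes together:
  start with 0xAA
  0xAA ⊕ 0x63 = 0xC9
  0xC9 ⊕ 0x47 = 0x8E
  0x8E ⊕ 0xC6 = 0x48
  0x48 ⊕ 0x97 = 0xDF
  0xDF ⊕ 0xD7 = 0x08
  0x08 ⊕ 0xA4 = 0xAC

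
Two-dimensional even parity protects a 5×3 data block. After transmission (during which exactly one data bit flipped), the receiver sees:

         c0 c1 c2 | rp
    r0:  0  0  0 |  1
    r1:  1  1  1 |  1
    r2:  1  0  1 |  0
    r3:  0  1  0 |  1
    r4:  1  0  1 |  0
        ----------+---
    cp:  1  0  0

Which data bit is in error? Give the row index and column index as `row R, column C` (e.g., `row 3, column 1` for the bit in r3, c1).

row 0, column 2

Recompute each row's even parity and compare to rp:
  r0: data parity 0, sent rp 1 → mismatch
  r1: data parity 1, sent rp 1 → ok
  r2: data parity 0, sent rp 0 → ok
  r3: data parity 1, sent rp 1 → ok
  r4: data parity 0, sent rp 0 → ok
Recompute each column's even parity and compare to cp:
  c0: data parity 1, sent cp 1 → ok
  c1: data parity 0, sent cp 0 → ok
  c2: data parity 1, sent cp 0 → mismatch
Exactly one row (r0) and one column (c2) fail → the flipped bit is at their intersection.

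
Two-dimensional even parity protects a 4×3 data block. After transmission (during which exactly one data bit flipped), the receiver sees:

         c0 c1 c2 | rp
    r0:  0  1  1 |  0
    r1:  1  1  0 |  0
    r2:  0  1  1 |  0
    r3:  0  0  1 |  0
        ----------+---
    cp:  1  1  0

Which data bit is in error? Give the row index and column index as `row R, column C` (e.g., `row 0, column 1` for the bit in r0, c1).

Recompute each row's even parity and compare to rp:
  r0: data parity 0, sent rp 0 → ok
  r1: data parity 0, sent rp 0 → ok
  r2: data parity 0, sent rp 0 → ok
  r3: data parity 1, sent rp 0 → mismatch
Recompute each column's even parity and compare to cp:
  c0: data parity 1, sent cp 1 → ok
  c1: data parity 1, sent cp 1 → ok
  c2: data parity 1, sent cp 0 → mismatch
Exactly one row (r3) and one column (c2) fail → the flipped bit is at their intersection.

row 3, column 2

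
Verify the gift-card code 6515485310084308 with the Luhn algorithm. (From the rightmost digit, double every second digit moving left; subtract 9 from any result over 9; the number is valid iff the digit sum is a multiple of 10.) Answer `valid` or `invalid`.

From the right, keep odd positions and double even positions (subtract 9 from any doubled value over 9):
  doubled (positions 2,4,...): 0 8 0 2 1 8 2 3 → sum 24
  kept (positions 1,3,...): 8 3 8 0 3 8 5 5 → sum 40
Total = 64.
64 mod 10 = 4, so the number is invalid.

invalid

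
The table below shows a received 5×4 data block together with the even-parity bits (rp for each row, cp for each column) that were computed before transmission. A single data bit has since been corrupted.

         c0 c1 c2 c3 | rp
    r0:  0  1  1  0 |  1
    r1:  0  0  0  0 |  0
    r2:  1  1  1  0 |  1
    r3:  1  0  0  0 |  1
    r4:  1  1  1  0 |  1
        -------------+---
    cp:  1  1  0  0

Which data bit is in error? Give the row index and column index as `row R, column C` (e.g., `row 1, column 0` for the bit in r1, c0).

Recompute each row's even parity and compare to rp:
  r0: data parity 0, sent rp 1 → mismatch
  r1: data parity 0, sent rp 0 → ok
  r2: data parity 1, sent rp 1 → ok
  r3: data parity 1, sent rp 1 → ok
  r4: data parity 1, sent rp 1 → ok
Recompute each column's even parity and compare to cp:
  c0: data parity 1, sent cp 1 → ok
  c1: data parity 1, sent cp 1 → ok
  c2: data parity 1, sent cp 0 → mismatch
  c3: data parity 0, sent cp 0 → ok
Exactly one row (r0) and one column (c2) fail → the flipped bit is at their intersection.

row 0, column 2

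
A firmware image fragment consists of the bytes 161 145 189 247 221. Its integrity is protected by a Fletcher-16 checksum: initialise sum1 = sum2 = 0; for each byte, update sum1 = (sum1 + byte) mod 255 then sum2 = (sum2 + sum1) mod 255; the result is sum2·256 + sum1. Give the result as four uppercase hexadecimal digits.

75C6

Running sums (mod 255):
  after byte 0 (161): sum1=161, sum2=161
  after byte 1 (145): sum1=51, sum2=212
  after byte 2 (189): sum1=240, sum2=197
  after byte 3 (247): sum1=232, sum2=174
  after byte 4 (221): sum1=198, sum2=117
Checksum = sum2·256 + sum1 = 117·256 + 198 = 30150 = 0x75C6.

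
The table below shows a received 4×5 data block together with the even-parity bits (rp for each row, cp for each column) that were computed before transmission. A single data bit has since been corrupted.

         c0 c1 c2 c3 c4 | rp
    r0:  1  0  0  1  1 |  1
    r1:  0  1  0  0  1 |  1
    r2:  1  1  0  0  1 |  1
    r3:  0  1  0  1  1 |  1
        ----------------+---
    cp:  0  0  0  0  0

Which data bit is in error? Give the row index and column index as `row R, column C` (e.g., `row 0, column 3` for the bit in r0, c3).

Recompute each row's even parity and compare to rp:
  r0: data parity 1, sent rp 1 → ok
  r1: data parity 0, sent rp 1 → mismatch
  r2: data parity 1, sent rp 1 → ok
  r3: data parity 1, sent rp 1 → ok
Recompute each column's even parity and compare to cp:
  c0: data parity 0, sent cp 0 → ok
  c1: data parity 1, sent cp 0 → mismatch
  c2: data parity 0, sent cp 0 → ok
  c3: data parity 0, sent cp 0 → ok
  c4: data parity 0, sent cp 0 → ok
Exactly one row (r1) and one column (c1) fail → the flipped bit is at their intersection.

row 1, column 1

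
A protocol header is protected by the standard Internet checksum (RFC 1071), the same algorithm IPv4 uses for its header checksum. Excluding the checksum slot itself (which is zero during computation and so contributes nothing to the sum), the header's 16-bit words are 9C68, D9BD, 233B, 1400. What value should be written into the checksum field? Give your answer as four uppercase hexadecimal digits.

529E

One's-complement addition (fold any carry out of bit 15 back into bit 0):
  0x9C68 + 0xD9BD = 0x17625 → wrap carry → 0x7626
  0x7626 + 0x233B = 0x09961
  0x9961 + 0x1400 = 0x0AD61
One's-complement sum = 0xAD61.
Checksum = ~0xAD61 & 0xFFFF = 0x529E.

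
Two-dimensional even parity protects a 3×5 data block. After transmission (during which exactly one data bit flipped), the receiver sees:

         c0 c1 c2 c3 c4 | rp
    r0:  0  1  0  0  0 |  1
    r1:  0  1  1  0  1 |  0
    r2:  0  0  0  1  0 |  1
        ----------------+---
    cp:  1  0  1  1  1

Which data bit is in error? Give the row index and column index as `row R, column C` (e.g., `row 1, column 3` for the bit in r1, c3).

Recompute each row's even parity and compare to rp:
  r0: data parity 1, sent rp 1 → ok
  r1: data parity 1, sent rp 0 → mismatch
  r2: data parity 1, sent rp 1 → ok
Recompute each column's even parity and compare to cp:
  c0: data parity 0, sent cp 1 → mismatch
  c1: data parity 0, sent cp 0 → ok
  c2: data parity 1, sent cp 1 → ok
  c3: data parity 1, sent cp 1 → ok
  c4: data parity 1, sent cp 1 → ok
Exactly one row (r1) and one column (c0) fail → the flipped bit is at their intersection.

row 1, column 0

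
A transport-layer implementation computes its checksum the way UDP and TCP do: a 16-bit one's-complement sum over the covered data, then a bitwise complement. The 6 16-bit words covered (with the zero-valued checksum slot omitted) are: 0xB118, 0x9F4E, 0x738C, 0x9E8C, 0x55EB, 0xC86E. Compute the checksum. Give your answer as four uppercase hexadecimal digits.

One's-complement addition (fold any carry out of bit 15 back into bit 0):
  0xB118 + 0x9F4E = 0x15066 → wrap carry → 0x5067
  0x5067 + 0x738C = 0x0C3F3
  0xC3F3 + 0x9E8C = 0x1627F → wrap carry → 0x6280
  0x6280 + 0x55EB = 0x0B86B
  0xB86B + 0xC86E = 0x180D9 → wrap carry → 0x80DA
One's-complement sum = 0x80DA.
Checksum = ~0x80DA & 0xFFFF = 0x7F25.

7F25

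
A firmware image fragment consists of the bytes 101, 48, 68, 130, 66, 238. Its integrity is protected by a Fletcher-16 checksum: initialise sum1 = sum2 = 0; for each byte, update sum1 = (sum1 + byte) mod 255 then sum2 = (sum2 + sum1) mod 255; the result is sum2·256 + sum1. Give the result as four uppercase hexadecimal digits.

Running sums (mod 255):
  after byte 0 (101): sum1=101, sum2=101
  after byte 1 (48): sum1=149, sum2=250
  after byte 2 (68): sum1=217, sum2=212
  after byte 3 (130): sum1=92, sum2=49
  after byte 4 (66): sum1=158, sum2=207
  after byte 5 (238): sum1=141, sum2=93
Checksum = sum2·256 + sum1 = 93·256 + 141 = 23949 = 0x5D8D.

5D8D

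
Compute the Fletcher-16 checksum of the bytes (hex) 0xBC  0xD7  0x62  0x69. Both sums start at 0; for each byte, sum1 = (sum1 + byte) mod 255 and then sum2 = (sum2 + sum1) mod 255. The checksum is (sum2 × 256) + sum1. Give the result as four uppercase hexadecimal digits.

Running sums (mod 255):
  after byte 0 (0xBC): sum1=188, sum2=188
  after byte 1 (0xD7): sum1=148, sum2=81
  after byte 2 (0x62): sum1=246, sum2=72
  after byte 3 (0x69): sum1=96, sum2=168
Checksum = sum2·256 + sum1 = 168·256 + 96 = 43104 = 0xA860.

A860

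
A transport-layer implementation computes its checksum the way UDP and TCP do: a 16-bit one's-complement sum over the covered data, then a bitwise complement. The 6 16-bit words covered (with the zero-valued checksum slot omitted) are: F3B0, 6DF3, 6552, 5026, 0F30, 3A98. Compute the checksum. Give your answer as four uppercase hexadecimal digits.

9F1A

One's-complement addition (fold any carry out of bit 15 back into bit 0):
  0xF3B0 + 0x6DF3 = 0x161A3 → wrap carry → 0x61A4
  0x61A4 + 0x6552 = 0x0C6F6
  0xC6F6 + 0x5026 = 0x1171C → wrap carry → 0x171D
  0x171D + 0x0F30 = 0x0264D
  0x264D + 0x3A98 = 0x060E5
One's-complement sum = 0x60E5.
Checksum = ~0x60E5 & 0xFFFF = 0x9F1A.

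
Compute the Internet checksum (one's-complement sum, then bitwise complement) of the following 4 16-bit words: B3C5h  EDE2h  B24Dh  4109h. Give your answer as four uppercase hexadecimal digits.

6B00

One's-complement addition (fold any carry out of bit 15 back into bit 0):
  0xB3C5 + 0xEDE2 = 0x1A1A7 → wrap carry → 0xA1A8
  0xA1A8 + 0xB24D = 0x153F5 → wrap carry → 0x53F6
  0x53F6 + 0x4109 = 0x094FF
One's-complement sum = 0x94FF.
Checksum = ~0x94FF & 0xFFFF = 0x6B00.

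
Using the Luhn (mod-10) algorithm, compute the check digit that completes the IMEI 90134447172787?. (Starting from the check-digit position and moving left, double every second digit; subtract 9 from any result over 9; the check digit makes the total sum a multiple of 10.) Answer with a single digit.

7

Partial digits right→left: 7 8 7 2 7 1 7 4 4 4 3 1 0 9
Double every second digit counting from the check-digit position (so the 1st, 3rd, 5th, ... of the partial from the right).
  doubled (with −9 where >9): 5 5 5 5 8 6 0 → sum 34
  kept as-is: 8 2 1 4 4 1 9 → sum 29
Total = 34 + 29 = 63.
Check digit = (10 − (63 mod 10)) mod 10 = 7.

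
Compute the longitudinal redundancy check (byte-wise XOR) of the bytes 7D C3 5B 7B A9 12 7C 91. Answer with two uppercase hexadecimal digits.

XOR the bytes together:
  start with 0x7D
  0x7D ⊕ 0xC3 = 0xBE
  0xBE ⊕ 0x5B = 0xE5
  0xE5 ⊕ 0x7B = 0x9E
  0x9E ⊕ 0xA9 = 0x37
  0x37 ⊕ 0x12 = 0x25
  0x25 ⊕ 0x7C = 0x59
  0x59 ⊕ 0x91 = 0xC8

C8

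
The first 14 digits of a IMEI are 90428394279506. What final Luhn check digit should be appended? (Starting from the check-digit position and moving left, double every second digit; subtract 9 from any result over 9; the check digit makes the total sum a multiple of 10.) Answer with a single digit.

Partial digits right→left: 6 0 5 9 7 2 4 9 3 8 2 4 0 9
Double every second digit counting from the check-digit position (so the 1st, 3rd, 5th, ... of the partial from the right).
  doubled (with −9 where >9): 3 1 5 8 6 4 0 → sum 27
  kept as-is: 0 9 2 9 8 4 9 → sum 41
Total = 27 + 41 = 68.
Check digit = (10 − (68 mod 10)) mod 10 = 2.

2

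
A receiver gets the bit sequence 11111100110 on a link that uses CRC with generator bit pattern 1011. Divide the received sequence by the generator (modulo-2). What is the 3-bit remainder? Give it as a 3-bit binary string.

000

Modulo-2 division of 11111100110 by 1011:
  pos 0: 1111 XOR 1011 = 0100
  pos 1: 1001 XOR 1011 = 0010
  pos 3: 1010 XOR 1011 = 0001
  pos 6: 1011 XOR 1011 = 0000
Remainder = 000 (zero — the frame passes the CRC check).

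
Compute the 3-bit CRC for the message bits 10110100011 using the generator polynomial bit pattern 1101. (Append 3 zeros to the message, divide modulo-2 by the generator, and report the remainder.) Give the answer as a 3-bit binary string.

Append 3 zeros: 10110100011000. Divide by 1101 (XOR where the leading bit is 1):
  pos 0: 1011 XOR 1101 = 0110
  pos 1: 1100 XOR 1101 = 0001
  pos 4: 1100 XOR 1101 = 0001
  pos 7: 1011 XOR 1101 = 0110
  pos 8: 1100 XOR 1101 = 0001
Remainder (last 3 bits) = 100. This is the CRC / FCS.

100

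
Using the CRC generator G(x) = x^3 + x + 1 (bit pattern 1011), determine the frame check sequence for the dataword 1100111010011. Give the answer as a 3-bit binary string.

110

Append 3 zeros: 1100111010011000. Divide by 1011 (XOR where the leading bit is 1):
  pos 0: 1100 XOR 1011 = 0111
  pos 1: 1111 XOR 1011 = 0100
  pos 2: 1001 XOR 1011 = 0010
  pos 4: 1010 XOR 1011 = 0001
  pos 7: 1100 XOR 1011 = 0111
  pos 8: 1111 XOR 1011 = 0100
  pos 9: 1001 XOR 1011 = 0010
  pos 11: 1000 XOR 1011 = 0011
Remainder (last 3 bits) = 110. This is the CRC / FCS.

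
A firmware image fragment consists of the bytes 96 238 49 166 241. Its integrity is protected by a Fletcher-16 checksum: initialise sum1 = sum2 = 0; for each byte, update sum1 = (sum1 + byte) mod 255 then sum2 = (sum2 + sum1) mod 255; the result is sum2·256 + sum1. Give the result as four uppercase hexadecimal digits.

7019

Running sums (mod 255):
  after byte 0 (96): sum1=96, sum2=96
  after byte 1 (238): sum1=79, sum2=175
  after byte 2 (49): sum1=128, sum2=48
  after byte 3 (166): sum1=39, sum2=87
  after byte 4 (241): sum1=25, sum2=112
Checksum = sum2·256 + sum1 = 112·256 + 25 = 28697 = 0x7019.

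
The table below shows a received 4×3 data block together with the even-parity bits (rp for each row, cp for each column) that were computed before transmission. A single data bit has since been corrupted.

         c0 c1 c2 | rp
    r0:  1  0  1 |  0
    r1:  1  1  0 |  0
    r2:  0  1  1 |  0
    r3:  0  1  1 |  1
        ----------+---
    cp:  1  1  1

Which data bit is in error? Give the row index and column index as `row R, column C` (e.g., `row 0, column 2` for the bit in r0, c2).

row 3, column 0

Recompute each row's even parity and compare to rp:
  r0: data parity 0, sent rp 0 → ok
  r1: data parity 0, sent rp 0 → ok
  r2: data parity 0, sent rp 0 → ok
  r3: data parity 0, sent rp 1 → mismatch
Recompute each column's even parity and compare to cp:
  c0: data parity 0, sent cp 1 → mismatch
  c1: data parity 1, sent cp 1 → ok
  c2: data parity 1, sent cp 1 → ok
Exactly one row (r3) and one column (c0) fail → the flipped bit is at their intersection.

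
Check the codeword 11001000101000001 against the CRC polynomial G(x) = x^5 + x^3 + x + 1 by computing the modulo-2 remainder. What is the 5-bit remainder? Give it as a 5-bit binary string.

Modulo-2 division of 11001000101000001 by 101011:
  pos 0: 110010 XOR 101011 = 011001
  pos 1: 110010 XOR 101011 = 011001
  pos 2: 110010 XOR 101011 = 011001
  pos 3: 110011 XOR 101011 = 011000
  pos 4: 110000 XOR 101011 = 011011
  pos 5: 110111 XOR 101011 = 011100
  pos 6: 111000 XOR 101011 = 010011
  pos 7: 100110 XOR 101011 = 001101
  pos 9: 110100 XOR 101011 = 011111
  pos 10: 111110 XOR 101011 = 010101
  pos 11: 101011 XOR 101011 = 000000
Remainder = 00000 (zero — the frame passes the CRC check).

00000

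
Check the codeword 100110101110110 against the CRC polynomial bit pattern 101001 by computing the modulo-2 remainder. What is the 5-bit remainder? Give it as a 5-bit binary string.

Modulo-2 division of 100110101110110 by 101001:
  pos 0: 100110 XOR 101001 = 001111
  pos 2: 111110 XOR 101001 = 010111
  pos 3: 101111 XOR 101001 = 000110
  pos 6: 110110 XOR 101001 = 011111
  pos 7: 111111 XOR 101001 = 010110
  pos 8: 101101 XOR 101001 = 000100
Remainder = 01000 (nonzero — an error is detected).

01000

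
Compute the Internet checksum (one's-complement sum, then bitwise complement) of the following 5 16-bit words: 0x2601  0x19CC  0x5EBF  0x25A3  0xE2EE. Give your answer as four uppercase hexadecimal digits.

58E1

One's-complement addition (fold any carry out of bit 15 back into bit 0):
  0x2601 + 0x19CC = 0x03FCD
  0x3FCD + 0x5EBF = 0x09E8C
  0x9E8C + 0x25A3 = 0x0C42F
  0xC42F + 0xE2EE = 0x1A71D → wrap carry → 0xA71E
One's-complement sum = 0xA71E.
Checksum = ~0xA71E & 0xFFFF = 0x58E1.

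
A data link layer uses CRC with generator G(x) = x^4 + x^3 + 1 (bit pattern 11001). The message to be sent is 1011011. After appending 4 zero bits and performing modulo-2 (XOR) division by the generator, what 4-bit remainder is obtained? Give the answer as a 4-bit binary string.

0001

Append 4 zeros: 10110110000. Divide by 11001 (XOR where the leading bit is 1):
  pos 0: 10110 XOR 11001 = 01111
  pos 1: 11111 XOR 11001 = 00110
  pos 3: 11010 XOR 11001 = 00011
  pos 6: 11000 XOR 11001 = 00001
Remainder (last 4 bits) = 0001. This is the CRC / FCS.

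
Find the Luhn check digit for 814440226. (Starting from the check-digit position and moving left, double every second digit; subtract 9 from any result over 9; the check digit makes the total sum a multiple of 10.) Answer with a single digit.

3

Partial digits right→left: 6 2 2 0 4 4 4 1 8
Double every second digit counting from the check-digit position (so the 1st, 3rd, 5th, ... of the partial from the right).
  doubled (with −9 where >9): 3 4 8 8 7 → sum 30
  kept as-is: 2 0 4 1 → sum 7
Total = 30 + 7 = 37.
Check digit = (10 − (37 mod 10)) mod 10 = 3.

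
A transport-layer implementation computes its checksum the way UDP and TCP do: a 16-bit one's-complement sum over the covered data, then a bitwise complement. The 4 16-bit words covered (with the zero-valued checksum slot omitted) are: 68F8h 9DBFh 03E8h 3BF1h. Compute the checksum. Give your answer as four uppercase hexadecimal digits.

B96E

One's-complement addition (fold any carry out of bit 15 back into bit 0):
  0x68F8 + 0x9DBF = 0x106B7 → wrap carry → 0x06B8
  0x06B8 + 0x03E8 = 0x00AA0
  0x0AA0 + 0x3BF1 = 0x04691
One's-complement sum = 0x4691.
Checksum = ~0x4691 & 0xFFFF = 0xB96E.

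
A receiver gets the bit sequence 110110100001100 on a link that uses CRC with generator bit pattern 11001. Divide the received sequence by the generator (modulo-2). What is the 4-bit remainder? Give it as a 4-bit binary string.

1111

Modulo-2 division of 110110100001100 by 11001:
  pos 0: 11011 XOR 11001 = 00010
  pos 3: 10010 XOR 11001 = 01011
  pos 4: 10110 XOR 11001 = 01111
  pos 5: 11110 XOR 11001 = 00111
  pos 7: 11101 XOR 11001 = 00100
  pos 9: 10010 XOR 11001 = 01011
  pos 10: 10110 XOR 11001 = 01111
Remainder = 1111 (nonzero — an error is detected).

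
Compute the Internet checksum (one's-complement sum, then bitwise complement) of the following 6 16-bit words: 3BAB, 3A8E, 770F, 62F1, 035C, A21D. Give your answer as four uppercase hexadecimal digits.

One's-complement addition (fold any carry out of bit 15 back into bit 0):
  0x3BAB + 0x3A8E = 0x07639
  0x7639 + 0x770F = 0x0ED48
  0xED48 + 0x62F1 = 0x15039 → wrap carry → 0x503A
  0x503A + 0x035C = 0x05396
  0x5396 + 0xA21D = 0x0F5B3
One's-complement sum = 0xF5B3.
Checksum = ~0xF5B3 & 0xFFFF = 0x0A4C.

0A4C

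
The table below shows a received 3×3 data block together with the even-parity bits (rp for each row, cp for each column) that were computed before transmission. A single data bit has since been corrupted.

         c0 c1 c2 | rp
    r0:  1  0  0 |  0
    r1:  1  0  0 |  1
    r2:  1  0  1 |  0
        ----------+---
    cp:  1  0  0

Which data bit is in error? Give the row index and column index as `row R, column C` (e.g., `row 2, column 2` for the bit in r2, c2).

Recompute each row's even parity and compare to rp:
  r0: data parity 1, sent rp 0 → mismatch
  r1: data parity 1, sent rp 1 → ok
  r2: data parity 0, sent rp 0 → ok
Recompute each column's even parity and compare to cp:
  c0: data parity 1, sent cp 1 → ok
  c1: data parity 0, sent cp 0 → ok
  c2: data parity 1, sent cp 0 → mismatch
Exactly one row (r0) and one column (c2) fail → the flipped bit is at their intersection.

row 0, column 2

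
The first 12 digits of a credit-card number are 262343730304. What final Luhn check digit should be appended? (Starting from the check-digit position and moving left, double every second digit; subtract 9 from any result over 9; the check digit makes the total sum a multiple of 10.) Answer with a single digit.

Partial digits right→left: 4 0 3 0 3 7 3 4 3 2 6 2
Double every second digit counting from the check-digit position (so the 1st, 3rd, 5th, ... of the partial from the right).
  doubled (with −9 where >9): 8 6 6 6 6 3 → sum 35
  kept as-is: 0 0 7 4 2 2 → sum 15
Total = 35 + 15 = 50.
Check digit = (10 − (50 mod 10)) mod 10 = 0.

0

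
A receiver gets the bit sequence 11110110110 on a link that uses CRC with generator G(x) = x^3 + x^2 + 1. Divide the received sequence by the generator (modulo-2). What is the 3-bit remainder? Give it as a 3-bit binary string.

Modulo-2 division of 11110110110 by 1101:
  pos 0: 1111 XOR 1101 = 0010
  pos 2: 1001 XOR 1101 = 0100
  pos 3: 1001 XOR 1101 = 0100
  pos 4: 1000 XOR 1101 = 0101
  pos 5: 1011 XOR 1101 = 0110
  pos 6: 1101 XOR 1101 = 0000
Remainder = 000 (zero — the frame passes the CRC check).

000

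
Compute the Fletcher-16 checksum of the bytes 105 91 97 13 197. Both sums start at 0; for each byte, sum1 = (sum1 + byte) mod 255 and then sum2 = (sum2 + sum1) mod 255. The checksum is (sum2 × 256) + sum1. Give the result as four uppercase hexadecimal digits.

80F8

Running sums (mod 255):
  after byte 0 (105): sum1=105, sum2=105
  after byte 1 (91): sum1=196, sum2=46
  after byte 2 (97): sum1=38, sum2=84
  after byte 3 (13): sum1=51, sum2=135
  after byte 4 (197): sum1=248, sum2=128
Checksum = sum2·256 + sum1 = 128·256 + 248 = 33016 = 0x80F8.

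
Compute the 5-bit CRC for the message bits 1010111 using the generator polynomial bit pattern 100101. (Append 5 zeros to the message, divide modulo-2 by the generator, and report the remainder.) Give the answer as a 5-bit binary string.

Append 5 zeros: 101011100000. Divide by 100101 (XOR where the leading bit is 1):
  pos 0: 101011 XOR 100101 = 001110
  pos 2: 111010 XOR 100101 = 011111
  pos 3: 111110 XOR 100101 = 011011
  pos 4: 110110 XOR 100101 = 010011
  pos 5: 100110 XOR 100101 = 000011
Remainder (last 5 bits) = 00110. This is the CRC / FCS.

00110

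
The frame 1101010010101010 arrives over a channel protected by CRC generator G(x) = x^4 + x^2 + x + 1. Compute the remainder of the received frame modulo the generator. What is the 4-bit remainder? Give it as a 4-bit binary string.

Modulo-2 division of 1101010010101010 by 10111:
  pos 0: 11010 XOR 10111 = 01101
  pos 1: 11011 XOR 10111 = 01100
  pos 2: 11000 XOR 10111 = 01111
  pos 3: 11110 XOR 10111 = 01001
  pos 4: 10011 XOR 10111 = 00100
  pos 6: 10001 XOR 10111 = 00110
  pos 8: 11001 XOR 10111 = 01110
  pos 9: 11100 XOR 10111 = 01011
  pos 10: 10111 XOR 10111 = 00000
Remainder = 0000 (zero — the frame passes the CRC check).

0000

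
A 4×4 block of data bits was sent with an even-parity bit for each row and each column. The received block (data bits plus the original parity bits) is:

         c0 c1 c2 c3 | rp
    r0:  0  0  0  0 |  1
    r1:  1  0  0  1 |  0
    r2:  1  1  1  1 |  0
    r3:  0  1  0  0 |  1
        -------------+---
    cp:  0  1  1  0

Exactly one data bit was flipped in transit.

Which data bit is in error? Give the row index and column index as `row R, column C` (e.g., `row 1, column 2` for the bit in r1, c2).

row 0, column 1

Recompute each row's even parity and compare to rp:
  r0: data parity 0, sent rp 1 → mismatch
  r1: data parity 0, sent rp 0 → ok
  r2: data parity 0, sent rp 0 → ok
  r3: data parity 1, sent rp 1 → ok
Recompute each column's even parity and compare to cp:
  c0: data parity 0, sent cp 0 → ok
  c1: data parity 0, sent cp 1 → mismatch
  c2: data parity 1, sent cp 1 → ok
  c3: data parity 0, sent cp 0 → ok
Exactly one row (r0) and one column (c1) fail → the flipped bit is at their intersection.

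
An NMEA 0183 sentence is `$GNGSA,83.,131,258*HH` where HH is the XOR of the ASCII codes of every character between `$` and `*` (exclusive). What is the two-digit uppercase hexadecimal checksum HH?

59

XOR the ASCII codes of the payload characters:
  'G' = 0x47 → acc = 0x47
  'N' = 0x4E → acc = 0x09
  'G' = 0x47 → acc = 0x4E
  'S' = 0x53 → acc = 0x1D
  'A' = 0x41 → acc = 0x5C
  ',' = 0x2C → acc = 0x70
  '8' = 0x38 → acc = 0x48
  '3' = 0x33 → acc = 0x7B
  '.' = 0x2E → acc = 0x55
  ',' = 0x2C → acc = 0x79
  '1' = 0x31 → acc = 0x48
  '3' = 0x33 → acc = 0x7B
  '1' = 0x31 → acc = 0x4A
  ',' = 0x2C → acc = 0x66
  '2' = 0x32 → acc = 0x54
  '5' = 0x35 → acc = 0x61
  '8' = 0x38 → acc = 0x59
Checksum = 0x59.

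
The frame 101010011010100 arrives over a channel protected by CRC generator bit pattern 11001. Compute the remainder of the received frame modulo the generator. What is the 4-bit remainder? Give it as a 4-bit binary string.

Modulo-2 division of 101010011010100 by 11001:
  pos 0: 10101 XOR 11001 = 01100
  pos 1: 11000 XOR 11001 = 00001
  pos 5: 10110 XOR 11001 = 01111
  pos 6: 11111 XOR 11001 = 00110
  pos 8: 11001 XOR 11001 = 00000
Remainder = 0000 (zero — the frame passes the CRC check).

0000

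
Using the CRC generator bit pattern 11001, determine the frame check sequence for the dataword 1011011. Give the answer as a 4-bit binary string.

Append 4 zeros: 10110110000. Divide by 11001 (XOR where the leading bit is 1):
  pos 0: 10110 XOR 11001 = 01111
  pos 1: 11111 XOR 11001 = 00110
  pos 3: 11010 XOR 11001 = 00011
  pos 6: 11000 XOR 11001 = 00001
Remainder (last 4 bits) = 0001. This is the CRC / FCS.

0001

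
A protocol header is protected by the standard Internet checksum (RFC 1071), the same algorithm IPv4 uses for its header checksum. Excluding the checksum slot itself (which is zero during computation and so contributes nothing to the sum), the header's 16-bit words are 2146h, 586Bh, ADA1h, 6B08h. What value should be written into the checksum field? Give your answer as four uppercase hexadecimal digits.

One's-complement addition (fold any carry out of bit 15 back into bit 0):
  0x2146 + 0x586B = 0x079B1
  0x79B1 + 0xADA1 = 0x12752 → wrap carry → 0x2753
  0x2753 + 0x6B08 = 0x0925B
One's-complement sum = 0x925B.
Checksum = ~0x925B & 0xFFFF = 0x6DA4.

6DA4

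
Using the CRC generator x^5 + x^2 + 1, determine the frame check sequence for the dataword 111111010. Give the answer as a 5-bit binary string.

11001

Append 5 zeros: 11111101000000. Divide by 100101 (XOR where the leading bit is 1):
  pos 0: 111111 XOR 100101 = 011010
  pos 1: 110100 XOR 100101 = 010001
  pos 2: 100011 XOR 100101 = 000110
  pos 5: 110000 XOR 100101 = 010101
  pos 6: 101010 XOR 100101 = 001111
  pos 8: 111100 XOR 100101 = 011001
Remainder (last 5 bits) = 11001. This is the CRC / FCS.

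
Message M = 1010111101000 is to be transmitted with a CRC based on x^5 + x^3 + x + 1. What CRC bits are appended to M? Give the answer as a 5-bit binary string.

10000

Append 5 zeros: 101011110100000000. Divide by 101011 (XOR where the leading bit is 1):
  pos 0: 101011 XOR 101011 = 000000
  pos 6: 110100 XOR 101011 = 011111
  pos 7: 111110 XOR 101011 = 010101
  pos 8: 101010 XOR 101011 = 000001
Remainder (last 5 bits) = 10000. This is the CRC / FCS.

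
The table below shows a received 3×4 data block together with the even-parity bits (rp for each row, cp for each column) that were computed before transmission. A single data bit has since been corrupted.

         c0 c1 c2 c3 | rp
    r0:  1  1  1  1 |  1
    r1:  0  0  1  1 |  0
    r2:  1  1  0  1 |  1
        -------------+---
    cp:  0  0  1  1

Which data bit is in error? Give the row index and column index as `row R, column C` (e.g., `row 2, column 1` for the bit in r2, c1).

row 0, column 2

Recompute each row's even parity and compare to rp:
  r0: data parity 0, sent rp 1 → mismatch
  r1: data parity 0, sent rp 0 → ok
  r2: data parity 1, sent rp 1 → ok
Recompute each column's even parity and compare to cp:
  c0: data parity 0, sent cp 0 → ok
  c1: data parity 0, sent cp 0 → ok
  c2: data parity 0, sent cp 1 → mismatch
  c3: data parity 1, sent cp 1 → ok
Exactly one row (r0) and one column (c2) fail → the flipped bit is at their intersection.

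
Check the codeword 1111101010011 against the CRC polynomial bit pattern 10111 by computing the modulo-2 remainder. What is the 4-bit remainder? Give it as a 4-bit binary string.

1000

Modulo-2 division of 1111101010011 by 10111:
  pos 0: 11111 XOR 10111 = 01000
  pos 1: 10000 XOR 10111 = 00111
  pos 3: 11110 XOR 10111 = 01001
  pos 4: 10011 XOR 10111 = 00100
  pos 6: 10000 XOR 10111 = 00111
  pos 8: 11111 XOR 10111 = 01000
Remainder = 1000 (nonzero — an error is detected).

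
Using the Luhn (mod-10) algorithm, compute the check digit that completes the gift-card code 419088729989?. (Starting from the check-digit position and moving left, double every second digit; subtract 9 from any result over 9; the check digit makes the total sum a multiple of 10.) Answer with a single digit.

4

Partial digits right→left: 9 8 9 9 2 7 8 8 0 9 1 4
Double every second digit counting from the check-digit position (so the 1st, 3rd, 5th, ... of the partial from the right).
  doubled (with −9 where >9): 9 9 4 7 0 2 → sum 31
  kept as-is: 8 9 7 8 9 4 → sum 45
Total = 31 + 45 = 76.
Check digit = (10 − (76 mod 10)) mod 10 = 4.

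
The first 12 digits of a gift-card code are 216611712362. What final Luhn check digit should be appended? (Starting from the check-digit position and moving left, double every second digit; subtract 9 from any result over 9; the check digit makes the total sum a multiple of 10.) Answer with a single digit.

7

Partial digits right→left: 2 6 3 2 1 7 1 1 6 6 1 2
Double every second digit counting from the check-digit position (so the 1st, 3rd, 5th, ... of the partial from the right).
  doubled (with −9 where >9): 4 6 2 2 3 2 → sum 19
  kept as-is: 6 2 7 1 6 2 → sum 24
Total = 19 + 24 = 43.
Check digit = (10 − (43 mod 10)) mod 10 = 7.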